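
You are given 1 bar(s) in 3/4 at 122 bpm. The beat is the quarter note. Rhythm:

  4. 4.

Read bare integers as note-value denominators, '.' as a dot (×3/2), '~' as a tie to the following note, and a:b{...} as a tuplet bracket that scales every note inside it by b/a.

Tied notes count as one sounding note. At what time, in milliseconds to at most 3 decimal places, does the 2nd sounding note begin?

1. 0.0ms @ 0 + 737.705ms (3/2)
2. 737.705ms @ 3/2 + 737.705ms (3/2)

note 2 onset = 3/2b = 737.705ms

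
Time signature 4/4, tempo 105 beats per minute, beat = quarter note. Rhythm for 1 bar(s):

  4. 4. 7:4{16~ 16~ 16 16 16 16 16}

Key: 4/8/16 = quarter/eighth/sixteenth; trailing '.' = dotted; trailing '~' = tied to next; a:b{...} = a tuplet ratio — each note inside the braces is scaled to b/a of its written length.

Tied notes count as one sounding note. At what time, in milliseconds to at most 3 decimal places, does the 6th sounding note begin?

note 6 onset = 26/7b = 2122.449ms

1. 0.0ms @ 0 + 857.143ms (3/2)
2. 857.143ms @ 3/2 + 857.143ms (3/2)
3. 1714.286ms @ 3 + 244.898ms (3/7)
4. 1959.184ms @ 24/7 + 81.633ms (1/7)
5. 2040.816ms @ 25/7 + 81.633ms (1/7)
6. 2122.449ms @ 26/7 + 81.633ms (1/7)
7. 2204.082ms @ 27/7 + 81.633ms (1/7)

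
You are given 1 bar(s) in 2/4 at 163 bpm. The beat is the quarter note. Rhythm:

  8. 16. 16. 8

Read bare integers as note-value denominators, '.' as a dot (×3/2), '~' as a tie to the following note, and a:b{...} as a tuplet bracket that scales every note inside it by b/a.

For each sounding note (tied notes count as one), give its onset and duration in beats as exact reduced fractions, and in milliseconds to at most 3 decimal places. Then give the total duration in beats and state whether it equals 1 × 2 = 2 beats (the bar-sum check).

1) 0.0ms=0b +276.074ms=3/4b
2) 276.074ms=3/4b +138.037ms=3/8b
3) 414.11ms=9/8b +138.037ms=3/8b
4) 552.147ms=3/2b +184.049ms=1/2b
Σ=2b of 2 (163bpm 2/4) — PASS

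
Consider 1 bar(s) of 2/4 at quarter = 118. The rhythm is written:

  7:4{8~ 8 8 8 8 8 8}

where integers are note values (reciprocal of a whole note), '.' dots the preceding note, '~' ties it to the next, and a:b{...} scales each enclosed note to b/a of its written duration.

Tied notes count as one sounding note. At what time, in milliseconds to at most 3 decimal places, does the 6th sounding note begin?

note 6 onset = 12/7b = 871.671ms

1. 0.0ms @ 0 + 290.557ms (4/7)
2. 290.557ms @ 4/7 + 145.278ms (2/7)
3. 435.835ms @ 6/7 + 145.278ms (2/7)
4. 581.114ms @ 8/7 + 145.278ms (2/7)
5. 726.392ms @ 10/7 + 145.278ms (2/7)
6. 871.671ms @ 12/7 + 145.278ms (2/7)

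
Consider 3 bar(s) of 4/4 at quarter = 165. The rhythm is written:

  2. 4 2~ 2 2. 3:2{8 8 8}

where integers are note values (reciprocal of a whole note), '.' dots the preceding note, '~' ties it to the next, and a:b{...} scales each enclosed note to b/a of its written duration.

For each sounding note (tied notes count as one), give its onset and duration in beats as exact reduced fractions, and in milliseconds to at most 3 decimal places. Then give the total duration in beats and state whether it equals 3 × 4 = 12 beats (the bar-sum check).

1) 0.0ms=0b +1090.909ms=3b
2) 1090.909ms=3b +363.636ms=1b
3) 1454.545ms=4b +1454.545ms=4b
4) 2909.091ms=8b +1090.909ms=3b
5) 4000.0ms=11b +121.212ms=1/3b
6) 4121.212ms=34/3b +121.212ms=1/3b
7) 4242.424ms=35/3b +121.212ms=1/3b
Σ=12b of 12 (165bpm 4/4) — PASS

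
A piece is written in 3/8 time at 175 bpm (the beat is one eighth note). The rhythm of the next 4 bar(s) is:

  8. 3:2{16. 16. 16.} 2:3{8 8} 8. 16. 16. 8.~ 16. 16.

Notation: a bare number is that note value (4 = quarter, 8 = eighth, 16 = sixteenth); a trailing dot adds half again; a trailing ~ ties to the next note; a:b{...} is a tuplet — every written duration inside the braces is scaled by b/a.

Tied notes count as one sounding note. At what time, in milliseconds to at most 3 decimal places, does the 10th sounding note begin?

note 10 onset = 9b = 3085.714ms

1. 0.0ms @ 0 + 514.286ms (3/2)
2. 514.286ms @ 3/2 + 171.429ms (1/2)
3. 685.714ms @ 2 + 171.429ms (1/2)
4. 857.143ms @ 5/2 + 171.429ms (1/2)
5. 1028.571ms @ 3 + 514.286ms (3/2)
6. 1542.857ms @ 9/2 + 514.286ms (3/2)
7. 2057.143ms @ 6 + 514.286ms (3/2)
8. 2571.429ms @ 15/2 + 257.143ms (3/4)
9. 2828.571ms @ 33/4 + 257.143ms (3/4)
10. 3085.714ms @ 9 + 771.429ms (9/4)
11. 3857.143ms @ 45/4 + 257.143ms (3/4)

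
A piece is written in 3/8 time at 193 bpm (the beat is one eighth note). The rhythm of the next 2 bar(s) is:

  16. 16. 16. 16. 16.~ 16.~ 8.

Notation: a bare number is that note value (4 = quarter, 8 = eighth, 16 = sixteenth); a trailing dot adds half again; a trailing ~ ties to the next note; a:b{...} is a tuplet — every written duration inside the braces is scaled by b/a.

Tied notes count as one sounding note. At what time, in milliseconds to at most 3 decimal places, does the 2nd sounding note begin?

note 2 onset = 3/4b = 233.161ms

1. 0.0ms @ 0 + 233.161ms (3/4)
2. 233.161ms @ 3/4 + 233.161ms (3/4)
3. 466.321ms @ 3/2 + 233.161ms (3/4)
4. 699.482ms @ 9/4 + 233.161ms (3/4)
5. 932.642ms @ 3 + 932.642ms (3)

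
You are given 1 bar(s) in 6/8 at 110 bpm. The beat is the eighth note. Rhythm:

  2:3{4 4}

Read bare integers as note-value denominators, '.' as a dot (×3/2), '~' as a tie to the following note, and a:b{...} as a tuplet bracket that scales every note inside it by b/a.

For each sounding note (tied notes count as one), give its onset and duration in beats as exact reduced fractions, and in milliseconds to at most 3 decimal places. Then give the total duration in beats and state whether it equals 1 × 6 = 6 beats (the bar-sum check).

1) 0.0ms=0b +1636.364ms=3b
2) 1636.364ms=3b +1636.364ms=3b
Σ=6b of 6 (110bpm 6/8) — PASS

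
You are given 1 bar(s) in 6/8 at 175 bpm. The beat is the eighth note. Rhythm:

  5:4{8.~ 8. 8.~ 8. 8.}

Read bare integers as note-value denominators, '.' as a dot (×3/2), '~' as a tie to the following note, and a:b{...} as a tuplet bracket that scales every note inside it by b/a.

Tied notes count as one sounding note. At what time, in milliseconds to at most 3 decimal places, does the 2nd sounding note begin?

1. 0.0ms @ 0 + 822.857ms (12/5)
2. 822.857ms @ 12/5 + 822.857ms (12/5)
3. 1645.714ms @ 24/5 + 411.429ms (6/5)

note 2 onset = 12/5b = 822.857ms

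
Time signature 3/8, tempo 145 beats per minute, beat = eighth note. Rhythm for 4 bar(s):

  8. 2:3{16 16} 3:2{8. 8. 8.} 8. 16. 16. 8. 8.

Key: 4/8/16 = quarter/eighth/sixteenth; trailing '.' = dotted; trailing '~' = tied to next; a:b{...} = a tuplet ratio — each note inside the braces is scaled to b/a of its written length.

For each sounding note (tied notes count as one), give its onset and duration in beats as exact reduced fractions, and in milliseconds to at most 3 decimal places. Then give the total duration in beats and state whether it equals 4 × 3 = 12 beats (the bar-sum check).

1) 0.0ms=0b +620.69ms=3/2b
2) 620.69ms=3/2b +310.345ms=3/4b
3) 931.034ms=9/4b +310.345ms=3/4b
4) 1241.379ms=3b +413.793ms=1b
5) 1655.172ms=4b +413.793ms=1b
6) 2068.966ms=5b +413.793ms=1b
7) 2482.759ms=6b +620.69ms=3/2b
8) 3103.448ms=15/2b +310.345ms=3/4b
9) 3413.793ms=33/4b +310.345ms=3/4b
10) 3724.138ms=9b +620.69ms=3/2b
11) 4344.828ms=21/2b +620.69ms=3/2b
Σ=12b of 12 (145bpm 3/8) — PASS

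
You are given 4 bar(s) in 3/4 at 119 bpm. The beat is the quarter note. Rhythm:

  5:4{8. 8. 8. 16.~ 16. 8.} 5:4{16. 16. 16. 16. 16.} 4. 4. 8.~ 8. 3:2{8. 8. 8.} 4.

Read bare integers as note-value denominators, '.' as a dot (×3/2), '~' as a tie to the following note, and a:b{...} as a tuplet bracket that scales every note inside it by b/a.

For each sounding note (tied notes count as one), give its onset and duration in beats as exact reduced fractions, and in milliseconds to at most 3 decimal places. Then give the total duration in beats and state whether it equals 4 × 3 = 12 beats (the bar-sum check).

1) 0.0ms=0b +302.521ms=3/5b
2) 302.521ms=3/5b +302.521ms=3/5b
3) 605.042ms=6/5b +302.521ms=3/5b
4) 907.563ms=9/5b +302.521ms=3/5b
5) 1210.084ms=12/5b +302.521ms=3/5b
6) 1512.605ms=3b +151.261ms=3/10b
7) 1663.866ms=33/10b +151.261ms=3/10b
8) 1815.126ms=18/5b +151.261ms=3/10b
9) 1966.387ms=39/10b +151.261ms=3/10b
10) 2117.647ms=21/5b +151.261ms=3/10b
11) 2268.908ms=9/2b +756.303ms=3/2b
12) 3025.21ms=6b +756.303ms=3/2b
13) 3781.513ms=15/2b +756.303ms=3/2b
14) 4537.815ms=9b +252.101ms=1/2b
15) 4789.916ms=19/2b +252.101ms=1/2b
16) 5042.017ms=10b +252.101ms=1/2b
17) 5294.118ms=21/2b +756.303ms=3/2b
Σ=12b of 12 (119bpm 3/4) — PASS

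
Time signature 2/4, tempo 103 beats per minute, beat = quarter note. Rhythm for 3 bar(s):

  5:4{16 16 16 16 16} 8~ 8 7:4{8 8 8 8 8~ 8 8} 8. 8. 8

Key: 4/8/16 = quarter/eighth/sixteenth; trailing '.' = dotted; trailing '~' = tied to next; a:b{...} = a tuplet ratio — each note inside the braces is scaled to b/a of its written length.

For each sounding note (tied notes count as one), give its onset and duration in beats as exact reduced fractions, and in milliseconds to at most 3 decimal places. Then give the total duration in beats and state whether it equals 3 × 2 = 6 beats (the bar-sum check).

1) 0.0ms=0b +116.505ms=1/5b
2) 116.505ms=1/5b +116.505ms=1/5b
3) 233.01ms=2/5b +116.505ms=1/5b
4) 349.515ms=3/5b +116.505ms=1/5b
5) 466.019ms=4/5b +116.505ms=1/5b
6) 582.524ms=1b +582.524ms=1b
7) 1165.049ms=2b +166.436ms=2/7b
8) 1331.484ms=16/7b +166.436ms=2/7b
9) 1497.92ms=18/7b +166.436ms=2/7b
10) 1664.355ms=20/7b +166.436ms=2/7b
11) 1830.791ms=22/7b +332.871ms=4/7b
12) 2163.662ms=26/7b +166.436ms=2/7b
13) 2330.097ms=4b +436.893ms=3/4b
14) 2766.99ms=19/4b +436.893ms=3/4b
15) 3203.883ms=11/2b +291.262ms=1/2b
Σ=6b of 6 (103bpm 2/4) — PASS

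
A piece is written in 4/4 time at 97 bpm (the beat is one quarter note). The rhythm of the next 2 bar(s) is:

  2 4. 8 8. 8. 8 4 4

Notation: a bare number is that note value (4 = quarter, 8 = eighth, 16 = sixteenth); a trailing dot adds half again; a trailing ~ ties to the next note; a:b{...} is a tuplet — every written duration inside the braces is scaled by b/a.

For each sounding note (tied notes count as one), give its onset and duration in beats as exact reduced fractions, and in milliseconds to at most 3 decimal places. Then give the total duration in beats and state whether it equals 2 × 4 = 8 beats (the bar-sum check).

1) 0.0ms=0b +1237.113ms=2b
2) 1237.113ms=2b +927.835ms=3/2b
3) 2164.948ms=7/2b +309.278ms=1/2b
4) 2474.227ms=4b +463.918ms=3/4b
5) 2938.144ms=19/4b +463.918ms=3/4b
6) 3402.062ms=11/2b +309.278ms=1/2b
7) 3711.34ms=6b +618.557ms=1b
8) 4329.897ms=7b +618.557ms=1b
Σ=8b of 8 (97bpm 4/4) — PASS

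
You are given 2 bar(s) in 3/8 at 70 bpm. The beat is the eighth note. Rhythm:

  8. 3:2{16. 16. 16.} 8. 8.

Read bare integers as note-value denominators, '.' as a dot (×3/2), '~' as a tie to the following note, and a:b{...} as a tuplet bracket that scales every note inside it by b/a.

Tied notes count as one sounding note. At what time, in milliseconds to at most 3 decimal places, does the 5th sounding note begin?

note 5 onset = 3b = 2571.429ms

1. 0.0ms @ 0 + 1285.714ms (3/2)
2. 1285.714ms @ 3/2 + 428.571ms (1/2)
3. 1714.286ms @ 2 + 428.571ms (1/2)
4. 2142.857ms @ 5/2 + 428.571ms (1/2)
5. 2571.429ms @ 3 + 1285.714ms (3/2)
6. 3857.143ms @ 9/2 + 1285.714ms (3/2)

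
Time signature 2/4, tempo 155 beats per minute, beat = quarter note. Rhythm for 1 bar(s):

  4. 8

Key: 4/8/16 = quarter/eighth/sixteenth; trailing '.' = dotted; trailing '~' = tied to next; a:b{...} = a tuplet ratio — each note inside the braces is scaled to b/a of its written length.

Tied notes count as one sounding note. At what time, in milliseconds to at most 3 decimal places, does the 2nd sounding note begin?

note 2 onset = 3/2b = 580.645ms

1. 0.0ms @ 0 + 580.645ms (3/2)
2. 580.645ms @ 3/2 + 193.548ms (1/2)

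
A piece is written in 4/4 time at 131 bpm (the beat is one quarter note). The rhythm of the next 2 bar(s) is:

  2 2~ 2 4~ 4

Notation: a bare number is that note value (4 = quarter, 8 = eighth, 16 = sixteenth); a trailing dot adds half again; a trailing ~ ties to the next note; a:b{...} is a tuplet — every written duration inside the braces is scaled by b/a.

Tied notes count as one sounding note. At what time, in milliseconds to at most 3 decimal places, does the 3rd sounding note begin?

note 3 onset = 6b = 2748.092ms

1. 0.0ms @ 0 + 916.031ms (2)
2. 916.031ms @ 2 + 1832.061ms (4)
3. 2748.092ms @ 6 + 916.031ms (2)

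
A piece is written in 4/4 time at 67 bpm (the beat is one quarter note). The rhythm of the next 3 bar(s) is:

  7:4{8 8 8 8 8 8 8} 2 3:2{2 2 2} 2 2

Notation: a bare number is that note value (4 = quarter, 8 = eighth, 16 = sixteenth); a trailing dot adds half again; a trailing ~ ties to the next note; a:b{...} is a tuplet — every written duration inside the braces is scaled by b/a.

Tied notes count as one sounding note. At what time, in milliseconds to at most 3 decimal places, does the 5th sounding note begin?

note 5 onset = 8/7b = 1023.454ms

1. 0.0ms @ 0 + 255.864ms (2/7)
2. 255.864ms @ 2/7 + 255.864ms (2/7)
3. 511.727ms @ 4/7 + 255.864ms (2/7)
4. 767.591ms @ 6/7 + 255.864ms (2/7)
5. 1023.454ms @ 8/7 + 255.864ms (2/7)
6. 1279.318ms @ 10/7 + 255.864ms (2/7)
7. 1535.181ms @ 12/7 + 255.864ms (2/7)
8. 1791.045ms @ 2 + 1791.045ms (2)
9. 3582.09ms @ 4 + 1194.03ms (4/3)
10. 4776.119ms @ 16/3 + 1194.03ms (4/3)
11. 5970.149ms @ 20/3 + 1194.03ms (4/3)
12. 7164.179ms @ 8 + 1791.045ms (2)
13. 8955.224ms @ 10 + 1791.045ms (2)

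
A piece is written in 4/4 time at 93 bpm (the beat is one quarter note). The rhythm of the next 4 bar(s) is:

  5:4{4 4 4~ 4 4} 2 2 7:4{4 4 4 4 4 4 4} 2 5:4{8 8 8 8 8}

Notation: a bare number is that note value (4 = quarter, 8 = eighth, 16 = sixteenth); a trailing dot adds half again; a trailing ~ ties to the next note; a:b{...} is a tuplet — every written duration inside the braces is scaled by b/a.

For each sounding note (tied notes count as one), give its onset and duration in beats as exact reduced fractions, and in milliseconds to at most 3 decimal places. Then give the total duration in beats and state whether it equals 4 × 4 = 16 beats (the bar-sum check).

1) 0.0ms=0b +516.129ms=4/5b
2) 516.129ms=4/5b +516.129ms=4/5b
3) 1032.258ms=8/5b +1032.258ms=8/5b
4) 2064.516ms=16/5b +516.129ms=4/5b
5) 2580.645ms=4b +1290.323ms=2b
6) 3870.968ms=6b +1290.323ms=2b
7) 5161.29ms=8b +368.664ms=4/7b
8) 5529.954ms=60/7b +368.664ms=4/7b
9) 5898.618ms=64/7b +368.664ms=4/7b
10) 6267.281ms=68/7b +368.664ms=4/7b
11) 6635.945ms=72/7b +368.664ms=4/7b
12) 7004.608ms=76/7b +368.664ms=4/7b
13) 7373.272ms=80/7b +368.664ms=4/7b
14) 7741.935ms=12b +1290.323ms=2b
15) 9032.258ms=14b +258.065ms=2/5b
16) 9290.323ms=72/5b +258.065ms=2/5b
17) 9548.387ms=74/5b +258.065ms=2/5b
18) 9806.452ms=76/5b +258.065ms=2/5b
19) 10064.516ms=78/5b +258.065ms=2/5b
Σ=16b of 16 (93bpm 4/4) — PASS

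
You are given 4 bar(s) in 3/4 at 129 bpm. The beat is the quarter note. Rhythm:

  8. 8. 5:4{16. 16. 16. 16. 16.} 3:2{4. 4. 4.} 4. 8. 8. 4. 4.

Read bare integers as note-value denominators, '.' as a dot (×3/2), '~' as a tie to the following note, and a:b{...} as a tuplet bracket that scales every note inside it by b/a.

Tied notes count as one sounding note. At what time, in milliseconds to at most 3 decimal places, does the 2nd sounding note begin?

1. 0.0ms @ 0 + 348.837ms (3/4)
2. 348.837ms @ 3/4 + 348.837ms (3/4)
3. 697.674ms @ 3/2 + 139.535ms (3/10)
4. 837.209ms @ 9/5 + 139.535ms (3/10)
5. 976.744ms @ 21/10 + 139.535ms (3/10)
6. 1116.279ms @ 12/5 + 139.535ms (3/10)
7. 1255.814ms @ 27/10 + 139.535ms (3/10)
8. 1395.349ms @ 3 + 465.116ms (1)
9. 1860.465ms @ 4 + 465.116ms (1)
10. 2325.581ms @ 5 + 465.116ms (1)
11. 2790.698ms @ 6 + 697.674ms (3/2)
12. 3488.372ms @ 15/2 + 348.837ms (3/4)
13. 3837.209ms @ 33/4 + 348.837ms (3/4)
14. 4186.047ms @ 9 + 697.674ms (3/2)
15. 4883.721ms @ 21/2 + 697.674ms (3/2)

note 2 onset = 3/4b = 348.837ms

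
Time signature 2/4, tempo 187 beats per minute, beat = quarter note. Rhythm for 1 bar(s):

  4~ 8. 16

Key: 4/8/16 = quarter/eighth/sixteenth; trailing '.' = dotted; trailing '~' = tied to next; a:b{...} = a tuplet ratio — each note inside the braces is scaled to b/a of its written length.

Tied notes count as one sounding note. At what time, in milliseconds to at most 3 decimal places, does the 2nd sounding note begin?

1. 0.0ms @ 0 + 561.497ms (7/4)
2. 561.497ms @ 7/4 + 80.214ms (1/4)

note 2 onset = 7/4b = 561.497ms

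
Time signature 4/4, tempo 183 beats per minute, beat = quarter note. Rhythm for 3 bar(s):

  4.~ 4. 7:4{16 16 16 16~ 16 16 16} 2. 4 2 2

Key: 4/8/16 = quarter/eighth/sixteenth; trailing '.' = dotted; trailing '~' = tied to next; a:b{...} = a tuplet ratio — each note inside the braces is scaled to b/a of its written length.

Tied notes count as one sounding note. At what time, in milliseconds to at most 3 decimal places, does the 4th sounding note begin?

1. 0.0ms @ 0 + 983.607ms (3)
2. 983.607ms @ 3 + 46.838ms (1/7)
3. 1030.445ms @ 22/7 + 46.838ms (1/7)
4. 1077.283ms @ 23/7 + 46.838ms (1/7)
5. 1124.122ms @ 24/7 + 93.677ms (2/7)
6. 1217.799ms @ 26/7 + 46.838ms (1/7)
7. 1264.637ms @ 27/7 + 46.838ms (1/7)
8. 1311.475ms @ 4 + 983.607ms (3)
9. 2295.082ms @ 7 + 327.869ms (1)
10. 2622.951ms @ 8 + 655.738ms (2)
11. 3278.689ms @ 10 + 655.738ms (2)

note 4 onset = 23/7b = 1077.283ms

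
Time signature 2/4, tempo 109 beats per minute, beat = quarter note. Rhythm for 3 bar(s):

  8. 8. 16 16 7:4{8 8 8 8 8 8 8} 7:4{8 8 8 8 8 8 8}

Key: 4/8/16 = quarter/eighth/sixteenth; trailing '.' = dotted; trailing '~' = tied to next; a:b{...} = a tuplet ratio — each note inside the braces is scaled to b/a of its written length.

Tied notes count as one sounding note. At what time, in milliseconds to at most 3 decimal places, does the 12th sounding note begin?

1. 0.0ms @ 0 + 412.844ms (3/4)
2. 412.844ms @ 3/4 + 412.844ms (3/4)
3. 825.688ms @ 3/2 + 137.615ms (1/4)
4. 963.303ms @ 7/4 + 137.615ms (1/4)
5. 1100.917ms @ 2 + 157.274ms (2/7)
6. 1258.191ms @ 16/7 + 157.274ms (2/7)
7. 1415.465ms @ 18/7 + 157.274ms (2/7)
8. 1572.739ms @ 20/7 + 157.274ms (2/7)
9. 1730.013ms @ 22/7 + 157.274ms (2/7)
10. 1887.287ms @ 24/7 + 157.274ms (2/7)
11. 2044.561ms @ 26/7 + 157.274ms (2/7)
12. 2201.835ms @ 4 + 157.274ms (2/7)
13. 2359.109ms @ 30/7 + 157.274ms (2/7)
14. 2516.383ms @ 32/7 + 157.274ms (2/7)
15. 2673.657ms @ 34/7 + 157.274ms (2/7)
16. 2830.931ms @ 36/7 + 157.274ms (2/7)
17. 2988.204ms @ 38/7 + 157.274ms (2/7)
18. 3145.478ms @ 40/7 + 157.274ms (2/7)

note 12 onset = 4b = 2201.835ms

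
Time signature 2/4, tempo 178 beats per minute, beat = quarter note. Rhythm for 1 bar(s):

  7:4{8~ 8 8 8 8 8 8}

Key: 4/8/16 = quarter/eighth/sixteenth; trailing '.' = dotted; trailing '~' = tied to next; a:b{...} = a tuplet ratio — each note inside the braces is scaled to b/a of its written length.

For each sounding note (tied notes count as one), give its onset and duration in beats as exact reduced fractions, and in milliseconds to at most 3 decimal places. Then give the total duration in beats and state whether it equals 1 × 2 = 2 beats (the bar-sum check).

1) 0.0ms=0b +192.616ms=4/7b
2) 192.616ms=4/7b +96.308ms=2/7b
3) 288.925ms=6/7b +96.308ms=2/7b
4) 385.233ms=8/7b +96.308ms=2/7b
5) 481.541ms=10/7b +96.308ms=2/7b
6) 577.849ms=12/7b +96.308ms=2/7b
Σ=2b of 2 (178bpm 2/4) — PASS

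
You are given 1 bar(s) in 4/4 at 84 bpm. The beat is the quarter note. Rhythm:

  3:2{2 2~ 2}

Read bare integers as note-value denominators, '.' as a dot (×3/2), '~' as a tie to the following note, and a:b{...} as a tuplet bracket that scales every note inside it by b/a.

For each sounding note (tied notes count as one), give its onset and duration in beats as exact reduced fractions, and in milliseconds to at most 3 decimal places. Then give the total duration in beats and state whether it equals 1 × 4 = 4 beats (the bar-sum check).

1) 0.0ms=0b +952.381ms=4/3b
2) 952.381ms=4/3b +1904.762ms=8/3b
Σ=4b of 4 (84bpm 4/4) — PASS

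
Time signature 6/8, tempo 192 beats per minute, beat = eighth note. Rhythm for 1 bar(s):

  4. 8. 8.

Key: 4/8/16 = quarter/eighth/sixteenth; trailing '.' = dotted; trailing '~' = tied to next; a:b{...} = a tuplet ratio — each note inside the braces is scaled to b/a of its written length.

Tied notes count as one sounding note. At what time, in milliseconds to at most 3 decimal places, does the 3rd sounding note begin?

note 3 onset = 9/2b = 1406.25ms

1. 0.0ms @ 0 + 937.5ms (3)
2. 937.5ms @ 3 + 468.75ms (3/2)
3. 1406.25ms @ 9/2 + 468.75ms (3/2)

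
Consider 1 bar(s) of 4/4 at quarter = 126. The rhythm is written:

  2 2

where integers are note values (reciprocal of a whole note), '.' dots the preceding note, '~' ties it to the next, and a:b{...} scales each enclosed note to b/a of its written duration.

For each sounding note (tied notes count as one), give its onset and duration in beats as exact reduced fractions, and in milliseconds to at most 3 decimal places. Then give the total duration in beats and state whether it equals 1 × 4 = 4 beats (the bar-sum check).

1) 0.0ms=0b +952.381ms=2b
2) 952.381ms=2b +952.381ms=2b
Σ=4b of 4 (126bpm 4/4) — PASS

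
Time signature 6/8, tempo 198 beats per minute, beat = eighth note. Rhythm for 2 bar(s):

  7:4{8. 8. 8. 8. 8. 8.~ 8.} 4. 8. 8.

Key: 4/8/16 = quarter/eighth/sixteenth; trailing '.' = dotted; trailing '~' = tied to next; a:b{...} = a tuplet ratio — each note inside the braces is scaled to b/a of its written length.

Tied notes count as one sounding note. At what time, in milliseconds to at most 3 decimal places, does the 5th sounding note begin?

note 5 onset = 24/7b = 1038.961ms

1. 0.0ms @ 0 + 259.74ms (6/7)
2. 259.74ms @ 6/7 + 259.74ms (6/7)
3. 519.481ms @ 12/7 + 259.74ms (6/7)
4. 779.221ms @ 18/7 + 259.74ms (6/7)
5. 1038.961ms @ 24/7 + 259.74ms (6/7)
6. 1298.701ms @ 30/7 + 519.481ms (12/7)
7. 1818.182ms @ 6 + 909.091ms (3)
8. 2727.273ms @ 9 + 454.545ms (3/2)
9. 3181.818ms @ 21/2 + 454.545ms (3/2)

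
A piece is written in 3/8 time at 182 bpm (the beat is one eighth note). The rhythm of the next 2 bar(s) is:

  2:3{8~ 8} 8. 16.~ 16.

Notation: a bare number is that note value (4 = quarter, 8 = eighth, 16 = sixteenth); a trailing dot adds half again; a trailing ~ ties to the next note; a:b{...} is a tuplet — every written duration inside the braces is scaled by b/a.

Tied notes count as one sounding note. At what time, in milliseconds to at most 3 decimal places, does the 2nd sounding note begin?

1. 0.0ms @ 0 + 989.011ms (3)
2. 989.011ms @ 3 + 494.505ms (3/2)
3. 1483.516ms @ 9/2 + 494.505ms (3/2)

note 2 onset = 3b = 989.011ms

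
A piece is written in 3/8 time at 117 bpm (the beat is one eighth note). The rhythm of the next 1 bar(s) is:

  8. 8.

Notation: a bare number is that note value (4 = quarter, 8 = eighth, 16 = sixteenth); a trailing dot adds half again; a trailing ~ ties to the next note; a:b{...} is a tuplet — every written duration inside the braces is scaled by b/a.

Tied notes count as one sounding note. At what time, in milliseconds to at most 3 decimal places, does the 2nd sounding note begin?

1. 0.0ms @ 0 + 769.231ms (3/2)
2. 769.231ms @ 3/2 + 769.231ms (3/2)

note 2 onset = 3/2b = 769.231ms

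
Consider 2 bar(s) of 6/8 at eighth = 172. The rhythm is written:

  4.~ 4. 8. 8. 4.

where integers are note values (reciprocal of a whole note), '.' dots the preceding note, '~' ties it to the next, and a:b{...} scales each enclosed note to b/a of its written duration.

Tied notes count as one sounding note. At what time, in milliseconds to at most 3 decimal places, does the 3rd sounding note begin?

1. 0.0ms @ 0 + 2093.023ms (6)
2. 2093.023ms @ 6 + 523.256ms (3/2)
3. 2616.279ms @ 15/2 + 523.256ms (3/2)
4. 3139.535ms @ 9 + 1046.512ms (3)

note 3 onset = 15/2b = 2616.279ms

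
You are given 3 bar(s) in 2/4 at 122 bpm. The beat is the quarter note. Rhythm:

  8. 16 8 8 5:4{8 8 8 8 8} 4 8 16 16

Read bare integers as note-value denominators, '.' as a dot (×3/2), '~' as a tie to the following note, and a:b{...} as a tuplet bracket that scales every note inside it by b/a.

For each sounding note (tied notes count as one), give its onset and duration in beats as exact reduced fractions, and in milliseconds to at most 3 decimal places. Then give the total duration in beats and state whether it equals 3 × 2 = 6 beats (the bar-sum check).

1) 0.0ms=0b +368.852ms=3/4b
2) 368.852ms=3/4b +122.951ms=1/4b
3) 491.803ms=1b +245.902ms=1/2b
4) 737.705ms=3/2b +245.902ms=1/2b
5) 983.607ms=2b +196.721ms=2/5b
6) 1180.328ms=12/5b +196.721ms=2/5b
7) 1377.049ms=14/5b +196.721ms=2/5b
8) 1573.77ms=16/5b +196.721ms=2/5b
9) 1770.492ms=18/5b +196.721ms=2/5b
10) 1967.213ms=4b +491.803ms=1b
11) 2459.016ms=5b +245.902ms=1/2b
12) 2704.918ms=11/2b +122.951ms=1/4b
13) 2827.869ms=23/4b +122.951ms=1/4b
Σ=6b of 6 (122bpm 2/4) — PASS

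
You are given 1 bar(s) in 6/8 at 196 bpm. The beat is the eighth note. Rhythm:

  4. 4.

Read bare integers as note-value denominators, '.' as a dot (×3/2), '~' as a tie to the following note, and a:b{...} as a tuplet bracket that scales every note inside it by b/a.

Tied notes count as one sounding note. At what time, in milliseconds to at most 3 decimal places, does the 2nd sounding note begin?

1. 0.0ms @ 0 + 918.367ms (3)
2. 918.367ms @ 3 + 918.367ms (3)

note 2 onset = 3b = 918.367ms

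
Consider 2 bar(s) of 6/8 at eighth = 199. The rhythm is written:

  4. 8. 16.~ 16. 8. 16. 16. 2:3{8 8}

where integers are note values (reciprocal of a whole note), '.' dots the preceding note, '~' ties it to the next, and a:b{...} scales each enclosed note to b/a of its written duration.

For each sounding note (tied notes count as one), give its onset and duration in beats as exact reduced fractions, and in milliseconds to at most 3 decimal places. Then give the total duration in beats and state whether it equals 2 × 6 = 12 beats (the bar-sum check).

1) 0.0ms=0b +904.523ms=3b
2) 904.523ms=3b +452.261ms=3/2b
3) 1356.784ms=9/2b +452.261ms=3/2b
4) 1809.045ms=6b +452.261ms=3/2b
5) 2261.307ms=15/2b +226.131ms=3/4b
6) 2487.437ms=33/4b +226.131ms=3/4b
7) 2713.568ms=9b +452.261ms=3/2b
8) 3165.829ms=21/2b +452.261ms=3/2b
Σ=12b of 12 (199bpm 6/8) — PASS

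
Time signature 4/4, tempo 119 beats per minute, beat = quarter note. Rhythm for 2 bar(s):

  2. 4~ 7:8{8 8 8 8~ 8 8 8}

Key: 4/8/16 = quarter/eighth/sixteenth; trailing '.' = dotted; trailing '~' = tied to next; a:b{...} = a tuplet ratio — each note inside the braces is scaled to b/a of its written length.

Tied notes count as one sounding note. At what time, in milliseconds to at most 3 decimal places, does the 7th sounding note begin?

1. 0.0ms @ 0 + 1512.605ms (3)
2. 1512.605ms @ 3 + 792.317ms (11/7)
3. 2304.922ms @ 32/7 + 288.115ms (4/7)
4. 2593.037ms @ 36/7 + 288.115ms (4/7)
5. 2881.152ms @ 40/7 + 576.23ms (8/7)
6. 3457.383ms @ 48/7 + 288.115ms (4/7)
7. 3745.498ms @ 52/7 + 288.115ms (4/7)

note 7 onset = 52/7b = 3745.498ms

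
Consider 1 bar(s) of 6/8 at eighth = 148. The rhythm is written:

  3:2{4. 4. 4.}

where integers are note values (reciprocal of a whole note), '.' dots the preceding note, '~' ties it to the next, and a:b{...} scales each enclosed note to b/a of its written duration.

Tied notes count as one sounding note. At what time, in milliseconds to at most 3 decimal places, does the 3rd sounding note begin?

1. 0.0ms @ 0 + 810.811ms (2)
2. 810.811ms @ 2 + 810.811ms (2)
3. 1621.622ms @ 4 + 810.811ms (2)

note 3 onset = 4b = 1621.622ms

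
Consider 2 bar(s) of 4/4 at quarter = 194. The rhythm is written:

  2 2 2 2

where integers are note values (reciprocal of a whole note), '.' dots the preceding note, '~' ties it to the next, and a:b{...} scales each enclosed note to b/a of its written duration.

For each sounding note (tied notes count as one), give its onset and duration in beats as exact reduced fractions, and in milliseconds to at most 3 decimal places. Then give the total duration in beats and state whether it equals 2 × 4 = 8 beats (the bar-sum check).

1) 0.0ms=0b +618.557ms=2b
2) 618.557ms=2b +618.557ms=2b
3) 1237.113ms=4b +618.557ms=2b
4) 1855.67ms=6b +618.557ms=2b
Σ=8b of 8 (194bpm 4/4) — PASS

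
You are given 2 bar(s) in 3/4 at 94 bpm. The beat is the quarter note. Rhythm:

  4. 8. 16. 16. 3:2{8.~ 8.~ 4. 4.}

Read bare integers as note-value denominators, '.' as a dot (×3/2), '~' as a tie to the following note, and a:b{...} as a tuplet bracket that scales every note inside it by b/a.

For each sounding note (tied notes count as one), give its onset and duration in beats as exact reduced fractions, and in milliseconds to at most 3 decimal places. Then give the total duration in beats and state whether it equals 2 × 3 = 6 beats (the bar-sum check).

1) 0.0ms=0b +957.447ms=3/2b
2) 957.447ms=3/2b +478.723ms=3/4b
3) 1436.17ms=9/4b +239.362ms=3/8b
4) 1675.532ms=21/8b +239.362ms=3/8b
5) 1914.894ms=3b +1276.596ms=2b
6) 3191.489ms=5b +638.298ms=1b
Σ=6b of 6 (94bpm 3/4) — PASS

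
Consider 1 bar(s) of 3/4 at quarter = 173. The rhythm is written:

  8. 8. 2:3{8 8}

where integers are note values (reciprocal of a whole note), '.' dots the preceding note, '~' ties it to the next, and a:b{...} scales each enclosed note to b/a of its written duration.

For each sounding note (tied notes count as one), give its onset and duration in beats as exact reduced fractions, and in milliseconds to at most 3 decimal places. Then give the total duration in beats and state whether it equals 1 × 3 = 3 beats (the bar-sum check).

1) 0.0ms=0b +260.116ms=3/4b
2) 260.116ms=3/4b +260.116ms=3/4b
3) 520.231ms=3/2b +260.116ms=3/4b
4) 780.347ms=9/4b +260.116ms=3/4b
Σ=3b of 3 (173bpm 3/4) — PASS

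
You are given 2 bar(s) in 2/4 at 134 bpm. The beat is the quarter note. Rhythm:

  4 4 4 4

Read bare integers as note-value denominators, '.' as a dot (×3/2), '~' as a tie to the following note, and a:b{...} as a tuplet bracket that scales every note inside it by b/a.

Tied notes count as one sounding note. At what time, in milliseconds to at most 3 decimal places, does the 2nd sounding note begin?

note 2 onset = 1b = 447.761ms

1. 0.0ms @ 0 + 447.761ms (1)
2. 447.761ms @ 1 + 447.761ms (1)
3. 895.522ms @ 2 + 447.761ms (1)
4. 1343.284ms @ 3 + 447.761ms (1)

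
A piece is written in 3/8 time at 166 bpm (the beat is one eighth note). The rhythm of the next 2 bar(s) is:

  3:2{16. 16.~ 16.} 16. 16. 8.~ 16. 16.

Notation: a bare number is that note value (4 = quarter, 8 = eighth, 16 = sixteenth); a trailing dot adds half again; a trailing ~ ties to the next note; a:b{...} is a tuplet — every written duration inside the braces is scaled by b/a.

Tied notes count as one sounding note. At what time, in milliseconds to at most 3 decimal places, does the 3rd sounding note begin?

note 3 onset = 3/2b = 542.169ms

1. 0.0ms @ 0 + 180.723ms (1/2)
2. 180.723ms @ 1/2 + 361.446ms (1)
3. 542.169ms @ 3/2 + 271.084ms (3/4)
4. 813.253ms @ 9/4 + 271.084ms (3/4)
5. 1084.337ms @ 3 + 813.253ms (9/4)
6. 1897.59ms @ 21/4 + 271.084ms (3/4)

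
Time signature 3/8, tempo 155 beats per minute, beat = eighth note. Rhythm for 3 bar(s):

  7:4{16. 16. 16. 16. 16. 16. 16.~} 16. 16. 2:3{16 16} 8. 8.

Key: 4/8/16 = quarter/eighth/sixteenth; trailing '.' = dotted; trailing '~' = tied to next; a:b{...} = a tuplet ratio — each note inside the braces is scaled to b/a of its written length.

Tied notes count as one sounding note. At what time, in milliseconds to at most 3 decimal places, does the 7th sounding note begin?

1. 0.0ms @ 0 + 165.899ms (3/7)
2. 165.899ms @ 3/7 + 165.899ms (3/7)
3. 331.797ms @ 6/7 + 165.899ms (3/7)
4. 497.696ms @ 9/7 + 165.899ms (3/7)
5. 663.594ms @ 12/7 + 165.899ms (3/7)
6. 829.493ms @ 15/7 + 165.899ms (3/7)
7. 995.392ms @ 18/7 + 456.221ms (33/28)
8. 1451.613ms @ 15/4 + 290.323ms (3/4)
9. 1741.935ms @ 9/2 + 290.323ms (3/4)
10. 2032.258ms @ 21/4 + 290.323ms (3/4)
11. 2322.581ms @ 6 + 580.645ms (3/2)
12. 2903.226ms @ 15/2 + 580.645ms (3/2)

note 7 onset = 18/7b = 995.392ms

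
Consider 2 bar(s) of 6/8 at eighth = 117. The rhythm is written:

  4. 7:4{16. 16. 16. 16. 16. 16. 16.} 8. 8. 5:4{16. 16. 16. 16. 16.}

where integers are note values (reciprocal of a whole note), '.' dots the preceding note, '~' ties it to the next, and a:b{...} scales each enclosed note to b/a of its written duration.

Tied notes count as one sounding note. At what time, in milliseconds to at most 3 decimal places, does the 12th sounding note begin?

note 12 onset = 48/5b = 4923.077ms

1. 0.0ms @ 0 + 1538.462ms (3)
2. 1538.462ms @ 3 + 219.78ms (3/7)
3. 1758.242ms @ 24/7 + 219.78ms (3/7)
4. 1978.022ms @ 27/7 + 219.78ms (3/7)
5. 2197.802ms @ 30/7 + 219.78ms (3/7)
6. 2417.582ms @ 33/7 + 219.78ms (3/7)
7. 2637.363ms @ 36/7 + 219.78ms (3/7)
8. 2857.143ms @ 39/7 + 219.78ms (3/7)
9. 3076.923ms @ 6 + 769.231ms (3/2)
10. 3846.154ms @ 15/2 + 769.231ms (3/2)
11. 4615.385ms @ 9 + 307.692ms (3/5)
12. 4923.077ms @ 48/5 + 307.692ms (3/5)
13. 5230.769ms @ 51/5 + 307.692ms (3/5)
14. 5538.462ms @ 54/5 + 307.692ms (3/5)
15. 5846.154ms @ 57/5 + 307.692ms (3/5)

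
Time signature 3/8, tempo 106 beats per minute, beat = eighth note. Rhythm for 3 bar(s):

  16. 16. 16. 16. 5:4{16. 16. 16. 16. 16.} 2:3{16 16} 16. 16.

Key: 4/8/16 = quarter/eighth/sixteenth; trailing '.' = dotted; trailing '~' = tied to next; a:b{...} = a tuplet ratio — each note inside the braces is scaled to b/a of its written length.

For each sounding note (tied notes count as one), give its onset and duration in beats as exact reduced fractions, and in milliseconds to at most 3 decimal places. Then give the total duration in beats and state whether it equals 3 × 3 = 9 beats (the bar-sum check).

1) 0.0ms=0b +424.528ms=3/4b
2) 424.528ms=3/4b +424.528ms=3/4b
3) 849.057ms=3/2b +424.528ms=3/4b
4) 1273.585ms=9/4b +424.528ms=3/4b
5) 1698.113ms=3b +339.623ms=3/5b
6) 2037.736ms=18/5b +339.623ms=3/5b
7) 2377.358ms=21/5b +339.623ms=3/5b
8) 2716.981ms=24/5b +339.623ms=3/5b
9) 3056.604ms=27/5b +339.623ms=3/5b
10) 3396.226ms=6b +424.528ms=3/4b
11) 3820.755ms=27/4b +424.528ms=3/4b
12) 4245.283ms=15/2b +424.528ms=3/4b
13) 4669.811ms=33/4b +424.528ms=3/4b
Σ=9b of 9 (106bpm 3/8) — PASS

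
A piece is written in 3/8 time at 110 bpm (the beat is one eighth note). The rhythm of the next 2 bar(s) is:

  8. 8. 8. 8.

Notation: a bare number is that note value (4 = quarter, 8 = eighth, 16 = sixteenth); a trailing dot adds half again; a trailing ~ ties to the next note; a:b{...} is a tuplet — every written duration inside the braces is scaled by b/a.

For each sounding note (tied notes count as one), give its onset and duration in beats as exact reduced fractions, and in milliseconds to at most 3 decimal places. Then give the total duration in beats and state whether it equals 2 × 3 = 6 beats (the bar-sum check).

1) 0.0ms=0b +818.182ms=3/2b
2) 818.182ms=3/2b +818.182ms=3/2b
3) 1636.364ms=3b +818.182ms=3/2b
4) 2454.545ms=9/2b +818.182ms=3/2b
Σ=6b of 6 (110bpm 3/8) — PASS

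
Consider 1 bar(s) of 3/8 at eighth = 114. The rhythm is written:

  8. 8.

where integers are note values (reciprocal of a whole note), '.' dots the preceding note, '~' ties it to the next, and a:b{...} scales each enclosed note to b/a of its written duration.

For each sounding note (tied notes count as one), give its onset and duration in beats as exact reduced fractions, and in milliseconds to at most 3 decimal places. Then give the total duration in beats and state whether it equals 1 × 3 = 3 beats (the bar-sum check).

1) 0.0ms=0b +789.474ms=3/2b
2) 789.474ms=3/2b +789.474ms=3/2b
Σ=3b of 3 (114bpm 3/8) — PASS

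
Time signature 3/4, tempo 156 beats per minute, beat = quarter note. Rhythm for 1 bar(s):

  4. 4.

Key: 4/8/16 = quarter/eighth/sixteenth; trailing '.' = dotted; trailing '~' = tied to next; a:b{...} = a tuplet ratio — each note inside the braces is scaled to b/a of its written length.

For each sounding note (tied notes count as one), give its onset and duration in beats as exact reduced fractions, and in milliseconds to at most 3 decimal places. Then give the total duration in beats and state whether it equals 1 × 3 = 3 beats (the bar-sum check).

1) 0.0ms=0b +576.923ms=3/2b
2) 576.923ms=3/2b +576.923ms=3/2b
Σ=3b of 3 (156bpm 3/4) — PASS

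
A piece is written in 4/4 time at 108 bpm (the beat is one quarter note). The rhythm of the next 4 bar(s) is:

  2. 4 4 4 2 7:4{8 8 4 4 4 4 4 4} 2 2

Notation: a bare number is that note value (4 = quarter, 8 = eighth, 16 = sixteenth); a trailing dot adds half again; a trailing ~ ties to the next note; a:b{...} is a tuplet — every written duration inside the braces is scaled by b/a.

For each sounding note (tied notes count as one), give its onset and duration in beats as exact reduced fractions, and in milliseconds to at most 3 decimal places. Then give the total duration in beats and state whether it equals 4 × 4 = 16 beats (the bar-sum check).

1) 0.0ms=0b +1666.667ms=3b
2) 1666.667ms=3b +555.556ms=1b
3) 2222.222ms=4b +555.556ms=1b
4) 2777.778ms=5b +555.556ms=1b
5) 3333.333ms=6b +1111.111ms=2b
6) 4444.444ms=8b +158.73ms=2/7b
7) 4603.175ms=58/7b +158.73ms=2/7b
8) 4761.905ms=60/7b +317.46ms=4/7b
9) 5079.365ms=64/7b +317.46ms=4/7b
10) 5396.825ms=68/7b +317.46ms=4/7b
11) 5714.286ms=72/7b +317.46ms=4/7b
12) 6031.746ms=76/7b +317.46ms=4/7b
13) 6349.206ms=80/7b +317.46ms=4/7b
14) 6666.667ms=12b +1111.111ms=2b
15) 7777.778ms=14b +1111.111ms=2b
Σ=16b of 16 (108bpm 4/4) — PASS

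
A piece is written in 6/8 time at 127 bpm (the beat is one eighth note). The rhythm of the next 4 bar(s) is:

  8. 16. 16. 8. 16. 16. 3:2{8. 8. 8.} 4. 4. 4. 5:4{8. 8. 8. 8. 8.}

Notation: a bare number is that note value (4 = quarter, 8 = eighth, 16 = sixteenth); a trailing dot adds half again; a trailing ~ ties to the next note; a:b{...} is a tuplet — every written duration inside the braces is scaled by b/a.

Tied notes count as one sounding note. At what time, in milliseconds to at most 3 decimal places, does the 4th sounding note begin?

1. 0.0ms @ 0 + 708.661ms (3/2)
2. 708.661ms @ 3/2 + 354.331ms (3/4)
3. 1062.992ms @ 9/4 + 354.331ms (3/4)
4. 1417.323ms @ 3 + 708.661ms (3/2)
5. 2125.984ms @ 9/2 + 354.331ms (3/4)
6. 2480.315ms @ 21/4 + 354.331ms (3/4)
7. 2834.646ms @ 6 + 472.441ms (1)
8. 3307.087ms @ 7 + 472.441ms (1)
9. 3779.528ms @ 8 + 472.441ms (1)
10. 4251.969ms @ 9 + 1417.323ms (3)
11. 5669.291ms @ 12 + 1417.323ms (3)
12. 7086.614ms @ 15 + 1417.323ms (3)
13. 8503.937ms @ 18 + 566.929ms (6/5)
14. 9070.866ms @ 96/5 + 566.929ms (6/5)
15. 9637.795ms @ 102/5 + 566.929ms (6/5)
16. 10204.724ms @ 108/5 + 566.929ms (6/5)
17. 10771.654ms @ 114/5 + 566.929ms (6/5)

note 4 onset = 3b = 1417.323ms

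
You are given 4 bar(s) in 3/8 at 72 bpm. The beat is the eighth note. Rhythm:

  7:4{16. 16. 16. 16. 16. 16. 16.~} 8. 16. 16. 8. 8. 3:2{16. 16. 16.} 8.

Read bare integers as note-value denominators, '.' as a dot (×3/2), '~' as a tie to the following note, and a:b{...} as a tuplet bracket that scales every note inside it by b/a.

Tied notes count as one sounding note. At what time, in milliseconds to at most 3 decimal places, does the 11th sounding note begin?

1. 0.0ms @ 0 + 357.143ms (3/7)
2. 357.143ms @ 3/7 + 357.143ms (3/7)
3. 714.286ms @ 6/7 + 357.143ms (3/7)
4. 1071.429ms @ 9/7 + 357.143ms (3/7)
5. 1428.571ms @ 12/7 + 357.143ms (3/7)
6. 1785.714ms @ 15/7 + 357.143ms (3/7)
7. 2142.857ms @ 18/7 + 1607.143ms (27/14)
8. 3750.0ms @ 9/2 + 625.0ms (3/4)
9. 4375.0ms @ 21/4 + 625.0ms (3/4)
10. 5000.0ms @ 6 + 1250.0ms (3/2)
11. 6250.0ms @ 15/2 + 1250.0ms (3/2)
12. 7500.0ms @ 9 + 416.667ms (1/2)
13. 7916.667ms @ 19/2 + 416.667ms (1/2)
14. 8333.333ms @ 10 + 416.667ms (1/2)
15. 8750.0ms @ 21/2 + 1250.0ms (3/2)

note 11 onset = 15/2b = 6250.0ms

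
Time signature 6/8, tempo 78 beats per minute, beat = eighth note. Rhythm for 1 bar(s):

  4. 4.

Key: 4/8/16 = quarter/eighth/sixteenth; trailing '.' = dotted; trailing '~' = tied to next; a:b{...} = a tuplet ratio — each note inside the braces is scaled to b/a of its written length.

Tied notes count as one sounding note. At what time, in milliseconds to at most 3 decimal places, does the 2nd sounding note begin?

1. 0.0ms @ 0 + 2307.692ms (3)
2. 2307.692ms @ 3 + 2307.692ms (3)

note 2 onset = 3b = 2307.692ms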